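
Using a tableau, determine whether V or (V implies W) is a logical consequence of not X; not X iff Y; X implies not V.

Yes

Initial set: {not X; (not X iff Y); (X implies not V); not (V or (V implies W))}.
not (V or (V implies W)): α-rule — add not V, not (V implies W).
not (V implies W): α-rule — add V, not W.
× closes — contains both V and not V.
All 1 branch closes.
Every branch closed, so the premises entail the conclusion.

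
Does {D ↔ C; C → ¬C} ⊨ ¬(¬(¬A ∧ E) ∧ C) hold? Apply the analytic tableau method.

Initial set: {(D ↔ C); (C → ¬C); ¬¬(¬(¬A ∧ E) ∧ C)}.
¬¬(¬(¬A ∧ E) ∧ C): α-rule — add ¬(¬A ∧ E), C.
(D ↔ C): β-rule — branch into D, C  //  ¬D, ¬C.
  branch 1 (add D, C):
    (C → ¬C): β-rule — branch into ¬C  //  ¬C.
      branch 1.1 (add ¬C):
        × closes — contains both C and ¬C.
      branch 1.2 (add ¬C):
        × closes — contains both C and ¬C.
  branch 2 (add ¬D, ¬C):
    × closes — contains both C and ¬C.
All 3 branches close.
Every branch closed, so the premises entail the conclusion.

Yes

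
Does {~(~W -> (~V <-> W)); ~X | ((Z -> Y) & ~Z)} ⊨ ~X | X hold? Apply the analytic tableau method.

Yes

Initial set: {T ~(~W -> (~V <-> W)); T (~X | ((Z -> Y) & ~Z)); F (~X | X)}.
T ~(~W -> (~V <-> W)): α-rule — add T ~W, F (~V <-> W).
F (~X | X): α-rule — add F ~X, F X.
× closes — contains both X and ~X.
All 1 branch closes.
Every branch closed, so the premises entail the conclusion.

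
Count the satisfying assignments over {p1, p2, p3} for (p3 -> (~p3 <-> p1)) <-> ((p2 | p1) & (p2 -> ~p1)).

Initial set: {((p3 -> (~p3 <-> p1)) <-> ((p2 | p1) & (p2 -> ~p1)))}.
((p3 -> (~p3 <-> p1)) <-> ((p2 | p1) & (p2 -> ~p1))): β-rule — branch into (p3 -> (~p3 <-> p1)), ((p2 | p1) & (p2 -> ~p1))  //  ~(p3 -> (~p3 <-> p1)), ~((p2 | p1) & (p2 -> ~p1)).
  branch 1 (add (p3 -> (~p3 <-> p1)), ((p2 | p1) & (p2 -> ~p1))):
    ((p2 | p1) & (p2 -> ~p1)): α-rule — add (p2 | p1), (p2 -> ~p1).
    (p3 -> (~p3 <-> p1)): β-rule — branch into ~p3  //  (~p3 <-> p1).
      branch 1.1 (add ~p3):
        (p2 | p1): β-rule — branch into p2  //  p1.
          branch 1.1.1 (add p2):
            (p2 -> ~p1): β-rule — branch into ~p2  //  ~p1.
              branch 1.1.1.1 (add ~p2):
                × closes — contains both p2 and ~p2.
              branch 1.1.1.2 (add ~p1):
                ○ open, literals {p1=false, p2=true, p3=false}.
          branch 1.1.2 (add p1):
            (p2 -> ~p1): β-rule — branch into ~p2  //  ~p1.
              branch 1.1.2.1 (add ~p2):
                ○ open, literals {p1=true, p2=false, p3=false}.
              branch 1.1.2.2 (add ~p1):
                × closes — contains both p1 and ~p1.
      branch 1.2 (add (~p3 <-> p1)):
        (p2 | p1): β-rule — branch into p2  //  p1.
          branch 1.2.1 (add p2):
            (p2 -> ~p1): β-rule — branch into ~p2  //  ~p1.
              branch 1.2.1.1 (add ~p2):
                × closes — contains both p2 and ~p2.
              branch 1.2.1.2 (add ~p1):
                (~p3 <-> p1): β-rule — branch into ~p3, p1  //  ~~p3, ~p1.
                  branch 1.2.1.2.1 (add ~p3, p1):
                    × closes — contains both p1 and ~p1.
                  branch 1.2.1.2.2 (add ~~p3, ~p1):
                    ○ open, literals {p1=false, p2=true, p3=true}.
          branch 1.2.2 (add p1):
            (p2 -> ~p1): β-rule — branch into ~p2  //  ~p1.
              branch 1.2.2.1 (add ~p2):
                (~p3 <-> p1): β-rule — branch into ~p3, p1  //  ~~p3, ~p1.
                  branch 1.2.2.1.1 (add ~p3, p1):
                    ○ open, literals {p1=true, p2=false, p3=false}.
                  branch 1.2.2.1.2 (add ~~p3, ~p1):
                    × closes — contains both p1 and ~p1.
              branch 1.2.2.2 (add ~p1):
                × closes — contains both p1 and ~p1.
  branch 2 (add ~(p3 -> (~p3 <-> p1)), ~((p2 | p1) & (p2 -> ~p1))):
    ~(p3 -> (~p3 <-> p1)): α-rule — add p3, ~(~p3 <-> p1).
    ~((p2 | p1) & (p2 -> ~p1)): β-rule — branch into ~(p2 | p1)  //  ~(p2 -> ~p1).
      branch 2.1 (add ~(p2 | p1)):
        ~(p2 | p1): α-rule — add ~p2, ~p1.
        ~(~p3 <-> p1): β-rule — branch into ~p3, ~p1  //  ~~p3, p1.
          branch 2.1.1 (add ~p3, ~p1):
            × closes — contains both p3 and ~p3.
          branch 2.1.2 (add ~~p3, p1):
            × closes — contains both p1 and ~p1.
      branch 2.2 (add ~(p2 -> ~p1)):
        ~(p2 -> ~p1): α-rule — add p2, ~~p1.
        ~(~p3 <-> p1): β-rule — branch into ~p3, ~p1  //  ~~p3, p1.
          branch 2.2.1 (add ~p3, ~p1):
            × closes — contains both p3 and ~p3.
          branch 2.2.2 (add ~~p3, p1):
            ○ open, literals {p1=true, p2=true, p3=true}.
9 branches closed, 5 open.
Each open branch fixes some atoms; the unmentioned ones are free. Counting distinct full assignments: branch {p1=false, p2=true, p3=false} (none free) contributes 1 new; branch {p1=true, p2=false, p3=false} (none free) contributes 1 new; branch {p1=false, p2=true, p3=true} (none free) contributes 1 new; branch {p1=true, p2=false, p3=false} (none free) contributes 0 new; branch {p1=true, p2=true, p3=true} (none free) contributes 1 new. Total: 4.

4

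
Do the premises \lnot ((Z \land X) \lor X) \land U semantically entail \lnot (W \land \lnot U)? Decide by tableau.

Yes

Initial set: {(\lnot ((Z \land X) \lor X) \land U); \lnot \lnot (W \land \lnot U)}.
(\lnot ((Z \land X) \lor X) \land U): α-rule — add \lnot ((Z \land X) \lor X), U.
\lnot \lnot (W \land \lnot U): α-rule — add W, \lnot U.
× closes — contains both U and \lnot U.
All 1 branch closes.
Every branch closed, so the premises entail the conclusion.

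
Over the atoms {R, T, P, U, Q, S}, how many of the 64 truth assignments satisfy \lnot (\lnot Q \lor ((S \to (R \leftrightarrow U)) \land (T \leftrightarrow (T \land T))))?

8

Initial set: {\lnot (\lnot Q \lor ((S \to (R \leftrightarrow U)) \land (T \leftrightarrow (T \land T))))}.
\lnot (\lnot Q \lor ((S \to (R \leftrightarrow U)) \land (T \leftrightarrow (T \land T)))): α-rule — add \lnot \lnot Q, \lnot ((S \to (R \leftrightarrow U)) \land (T \leftrightarrow (T \land T))).
\lnot ((S \to (R \leftrightarrow U)) \land (T \leftrightarrow (T \land T))): β-rule — branch into \lnot (S \to (R \leftrightarrow U))  //  \lnot (T \leftrightarrow (T \land T)).
  branch 1 (add \lnot (S \to (R \leftrightarrow U))):
    \lnot (S \to (R \leftrightarrow U)): α-rule — add S, \lnot (R \leftrightarrow U).
    \lnot (R \leftrightarrow U): β-rule — branch into R, \lnot U  //  \lnot R, U.
      branch 1.1 (add R, \lnot U):
        ○ open, literals {Q=true, R=true, S=true, U=false}.
      branch 1.2 (add \lnot R, U):
        ○ open, literals {Q=true, R=false, S=true, U=true}.
  branch 2 (add \lnot (T \leftrightarrow (T \land T))):
    \lnot (T \leftrightarrow (T \land T)): β-rule — branch into T, \lnot (T \land T)  //  \lnot T, (T \land T).
      branch 2.1 (add T, \lnot (T \land T)):
        \lnot (T \land T): β-rule — branch into \lnot T  //  \lnot T.
          branch 2.1.1 (add \lnot T):
            × closes — contains both T and \lnot T.
          branch 2.1.2 (add \lnot T):
            × closes — contains both T and \lnot T.
      branch 2.2 (add \lnot T, (T \land T)):
        (T \land T): α-rule — add T, T.
        × closes — contains both T and \lnot T.
3 branches closed, 2 open.
Each open branch fixes some atoms; the unmentioned ones are free. Counting distinct full assignments: branch {Q=true, R=true, S=true, U=false} (T, P) contributes 4 new; branch {Q=true, R=false, S=true, U=true} (T, P) contributes 4 new. Total: 8.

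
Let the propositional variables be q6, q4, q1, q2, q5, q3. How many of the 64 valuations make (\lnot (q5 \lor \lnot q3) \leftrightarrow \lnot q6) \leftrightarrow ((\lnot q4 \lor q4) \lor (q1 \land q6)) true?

32

Initial set: {((\lnot (q5 \lor \lnot q3) \leftrightarrow \lnot q6) \leftrightarrow ((\lnot q4 \lor q4) \lor (q1 \land q6)))}.
((\lnot (q5 \lor \lnot q3) \leftrightarrow \lnot q6) \leftrightarrow ((\lnot q4 \lor q4) \lor (q1 \land q6))): β-rule — branch into (\lnot (q5 \lor \lnot q3) \leftrightarrow \lnot q6), ((\lnot q4 \lor q4) \lor (q1 \land q6))  //  \lnot (\lnot (q5 \lor \lnot q3) \leftrightarrow \lnot q6), \lnot ((\lnot q4 \lor q4) \lor (q1 \land q6)).
  branch 1 (add (\lnot (q5 \lor \lnot q3) \leftrightarrow \lnot q6), ((\lnot q4 \lor q4) \lor (q1 \land q6))):
    (\lnot (q5 \lor \lnot q3) \leftrightarrow \lnot q6): β-rule — branch into \lnot (q5 \lor \lnot q3), \lnot q6  //  \lnot \lnot (q5 \lor \lnot q3), \lnot \lnot q6.
      branch 1.1 (add \lnot (q5 \lor \lnot q3), \lnot q6):
        \lnot (q5 \lor \lnot q3): α-rule — add \lnot q5, \lnot \lnot q3.
        ((\lnot q4 \lor q4) \lor (q1 \land q6)): β-rule — branch into (\lnot q4 \lor q4)  //  (q1 \land q6).
          branch 1.1.1 (add (\lnot q4 \lor q4)):
            (\lnot q4 \lor q4): β-rule — branch into \lnot q4  //  q4.
              branch 1.1.1.1 (add \lnot q4):
                ○ open, literals {q3=true, q4=false, q5=false, q6=false}.
              branch 1.1.1.2 (add q4):
                ○ open, literals {q3=true, q4=true, q5=false, q6=false}.
          branch 1.1.2 (add (q1 \land q6)):
            (q1 \land q6): α-rule — add q1, q6.
            × closes — contains both q6 and \lnot q6.
      branch 1.2 (add \lnot \lnot (q5 \lor \lnot q3), \lnot \lnot q6):
        ((\lnot q4 \lor q4) \lor (q1 \land q6)): β-rule — branch into (\lnot q4 \lor q4)  //  (q1 \land q6).
          branch 1.2.1 (add (\lnot q4 \lor q4)):
            \lnot \lnot (q5 \lor \lnot q3): β-rule — branch into q5  //  \lnot q3.
              branch 1.2.1.1 (add q5):
                (\lnot q4 \lor q4): β-rule — branch into \lnot q4  //  q4.
                  branch 1.2.1.1.1 (add \lnot q4):
                    ○ open, literals {q4=false, q5=true, q6=true}.
                  branch 1.2.1.1.2 (add q4):
                    ○ open, literals {q4=true, q5=true, q6=true}.
              branch 1.2.1.2 (add \lnot q3):
                (\lnot q4 \lor q4): β-rule — branch into \lnot q4  //  q4.
                  branch 1.2.1.2.1 (add \lnot q4):
                    ○ open, literals {q3=false, q4=false, q6=true}.
                  branch 1.2.1.2.2 (add q4):
                    ○ open, literals {q3=false, q4=true, q6=true}.
          branch 1.2.2 (add (q1 \land q6)):
            (q1 \land q6): α-rule — add q1, q6.
            \lnot \lnot (q5 \lor \lnot q3): β-rule — branch into q5  //  \lnot q3.
              branch 1.2.2.1 (add q5):
                ○ open, literals {q1=true, q5=true, q6=true}.
              branch 1.2.2.2 (add \lnot q3):
                ○ open, literals {q1=true, q3=false, q6=true}.
  branch 2 (add \lnot (\lnot (q5 \lor \lnot q3) \leftrightarrow \lnot q6), \lnot ((\lnot q4 \lor q4) \lor (q1 \land q6))):
    \lnot ((\lnot q4 \lor q4) \lor (q1 \land q6)): α-rule — add \lnot (\lnot q4 \lor q4), \lnot (q1 \land q6).
    \lnot (\lnot q4 \lor q4): α-rule — add \lnot \lnot q4, \lnot q4.
    × closes — contains both q4 and \lnot q4.
2 branches closed, 8 open.
Each open branch fixes some atoms; the unmentioned ones are free. Counting distinct full assignments: branch {q3=true, q4=false, q5=false, q6=false} (q1, q2) contributes 4 new; branch {q3=true, q4=true, q5=false, q6=false} (q1, q2) contributes 4 new; branch {q4=false, q5=true, q6=true} (q1, q2, q3) contributes 8 new; branch {q4=true, q5=true, q6=true} (q1, q2, q3) contributes 8 new; branch {q3=false, q4=false, q6=true} (q1, q2, q5) contributes 4 new; branch {q3=false, q4=true, q6=true} (q1, q2, q5) contributes 4 new; branch {q1=true, q5=true, q6=true} (q4, q2, q3) contributes 0 new; branch {q1=true, q3=false, q6=true} (q4, q2, q5) contributes 0 new. Total: 32.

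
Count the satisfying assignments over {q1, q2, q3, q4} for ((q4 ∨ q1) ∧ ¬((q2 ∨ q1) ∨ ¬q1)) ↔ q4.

8

Initial set: {T (((q4 ∨ q1) ∧ ¬((q2 ∨ q1) ∨ ¬q1)) ↔ q4)}.
T (((q4 ∨ q1) ∧ ¬((q2 ∨ q1) ∨ ¬q1)) ↔ q4): β-rule — branch into T ((q4 ∨ q1) ∧ ¬((q2 ∨ q1) ∨ ¬q1)), T q4  //  F ((q4 ∨ q1) ∧ ¬((q2 ∨ q1) ∨ ¬q1)), F q4.
  branch 1 (add T ((q4 ∨ q1) ∧ ¬((q2 ∨ q1) ∨ ¬q1)), T q4):
    T ((q4 ∨ q1) ∧ ¬((q2 ∨ q1) ∨ ¬q1)): α-rule — add T (q4 ∨ q1), T ¬((q2 ∨ q1) ∨ ¬q1).
    T ¬((q2 ∨ q1) ∨ ¬q1): α-rule — add F (q2 ∨ q1), F ¬q1.
    F (q2 ∨ q1): α-rule — add F q2, F q1.
    × closes — contains both q1 and ¬q1.
  branch 2 (add F ((q4 ∨ q1) ∧ ¬((q2 ∨ q1) ∨ ¬q1)), F q4):
    F ((q4 ∨ q1) ∧ ¬((q2 ∨ q1) ∨ ¬q1)): β-rule — branch into F (q4 ∨ q1)  //  F ¬((q2 ∨ q1) ∨ ¬q1).
      branch 2.1 (add F (q4 ∨ q1)):
        F (q4 ∨ q1): α-rule — add F q4, F q1.
        ○ open, literals {q1=0, q4=0}.
      branch 2.2 (add F ¬((q2 ∨ q1) ∨ ¬q1)):
        F ¬((q2 ∨ q1) ∨ ¬q1): β-rule — branch into T (q2 ∨ q1)  //  T ¬q1.
          branch 2.2.1 (add T (q2 ∨ q1)):
            T (q2 ∨ q1): β-rule — branch into T q2  //  T q1.
              branch 2.2.1.1 (add T q2):
                ○ open, literals {q2=1, q4=0}.
              branch 2.2.1.2 (add T q1):
                ○ open, literals {q1=1, q4=0}.
          branch 2.2.2 (add T ¬q1):
            ○ open, literals {q1=0, q4=0}.
1 branch closed, 4 open.
Each open branch fixes some atoms; the unmentioned ones are free. Counting distinct full assignments: branch {q1=0, q4=0} (q2, q3) contributes 4 new; branch {q2=1, q4=0} (q1, q3) contributes 2 new; branch {q1=1, q4=0} (q2, q3) contributes 2 new; branch {q1=0, q4=0} (q2, q3) contributes 0 new. Total: 8.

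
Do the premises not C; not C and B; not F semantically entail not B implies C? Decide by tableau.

Initial set: {T not C; T (not C and B); T not F; F (not B implies C)}.
T (not C and B): α-rule — add T not C, T B.
F (not B implies C): α-rule — add T not B, F C.
× closes — contains both B and not B.
All 1 branch closes.
Every branch closed, so the premises entail the conclusion.

Yes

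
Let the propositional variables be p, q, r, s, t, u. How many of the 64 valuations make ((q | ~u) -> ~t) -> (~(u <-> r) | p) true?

54

Initial set: {(((q | ~u) -> ~t) -> (~(u <-> r) | p))}.
(((q | ~u) -> ~t) -> (~(u <-> r) | p)): β-rule — branch into ~((q | ~u) -> ~t)  //  (~(u <-> r) | p).
  branch 1 (add ~((q | ~u) -> ~t)):
    ~((q | ~u) -> ~t): α-rule — add (q | ~u), ~~t.
    (q | ~u): β-rule — branch into q  //  ~u.
      branch 1.1 (add q):
        ○ open, literals {q=true, t=true}.
      branch 1.2 (add ~u):
        ○ open, literals {t=true, u=false}.
  branch 2 (add (~(u <-> r) | p)):
    (~(u <-> r) | p): β-rule — branch into ~(u <-> r)  //  p.
      branch 2.1 (add ~(u <-> r)):
        ~(u <-> r): β-rule — branch into u, ~r  //  ~u, r.
          branch 2.1.1 (add u, ~r):
            ○ open, literals {r=false, u=true}.
          branch 2.1.2 (add ~u, r):
            ○ open, literals {r=true, u=false}.
      branch 2.2 (add p):
        ○ open, literals {p=true}.
0 branches closed, 5 open.
Each open branch fixes some atoms; the unmentioned ones are free. Counting distinct full assignments: branch {q=true, t=true} (p, r, s, u) contributes 16 new; branch {t=true, u=false} (p, q, r, s) contributes 8 new; branch {r=false, u=true} (p, q, s, t) contributes 12 new; branch {r=true, u=false} (p, q, s, t) contributes 8 new; branch {p=true} (q, r, s, t, u) contributes 10 new. Total: 54.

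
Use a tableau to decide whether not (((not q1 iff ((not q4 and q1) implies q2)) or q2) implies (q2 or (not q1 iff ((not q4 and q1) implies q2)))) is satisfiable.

Unsatisfiable

Initial set: {not (((not q1 iff ((not q4 and q1) implies q2)) or q2) implies (q2 or (not q1 iff ((not q4 and q1) implies q2))))}.
not (((not q1 iff ((not q4 and q1) implies q2)) or q2) implies (q2 or (not q1 iff ((not q4 and q1) implies q2)))): α-rule — add ((not q1 iff ((not q4 and q1) implies q2)) or q2), not (q2 or (not q1 iff ((not q4 and q1) implies q2))).
not (q2 or (not q1 iff ((not q4 and q1) implies q2))): α-rule — add not q2, not (not q1 iff ((not q4 and q1) implies q2)).
((not q1 iff ((not q4 and q1) implies q2)) or q2): β-rule — branch into (not q1 iff ((not q4 and q1) implies q2))  //  q2.
  branch 1 (add (not q1 iff ((not q4 and q1) implies q2))):
    not (not q1 iff ((not q4 and q1) implies q2)): β-rule — branch into not q1, not ((not q4 and q1) implies q2)  //  not not q1, ((not q4 and q1) implies q2).
      branch 1.1 (add not q1, not ((not q4 and q1) implies q2)):
        not ((not q4 and q1) implies q2): α-rule — add (not q4 and q1), not q2.
        (not q4 and q1): α-rule — add not q4, q1.
        × closes — contains both q1 and not q1.
      branch 1.2 (add not not q1, ((not q4 and q1) implies q2)):
        (not q1 iff ((not q4 and q1) implies q2)): β-rule — branch into not q1, ((not q4 and q1) implies q2)  //  not not q1, not ((not q4 and q1) implies q2).
          branch 1.2.1 (add not q1, ((not q4 and q1) implies q2)):
            × closes — contains both q1 and not q1.
          branch 1.2.2 (add not not q1, not ((not q4 and q1) implies q2)):
            not ((not q4 and q1) implies q2): α-rule — add (not q4 and q1), not q2.
            (not q4 and q1): α-rule — add not q4, q1.
            ((not q4 and q1) implies q2): β-rule — branch into not (not q4 and q1)  //  q2.
              branch 1.2.2.1 (add not (not q4 and q1)):
                not (not q4 and q1): β-rule — branch into not not q4  //  not q1.
                  branch 1.2.2.1.1 (add not not q4):
                    × closes — contains both q4 and not q4.
                  branch 1.2.2.1.2 (add not q1):
                    × closes — contains both q1 and not q1.
              branch 1.2.2.2 (add q2):
                × closes — contains both q2 and not q2.
  branch 2 (add q2):
    × closes — contains both q2 and not q2.
All 6 branches close.
Every branch closed; the formula is unsatisfiable.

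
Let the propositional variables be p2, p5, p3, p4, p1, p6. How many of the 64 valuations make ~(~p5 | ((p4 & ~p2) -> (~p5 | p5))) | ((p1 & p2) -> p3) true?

56

Initial set: {(~(~p5 | ((p4 & ~p2) -> (~p5 | p5))) | ((p1 & p2) -> p3))}.
(~(~p5 | ((p4 & ~p2) -> (~p5 | p5))) | ((p1 & p2) -> p3)): β-rule — branch into ~(~p5 | ((p4 & ~p2) -> (~p5 | p5)))  //  ((p1 & p2) -> p3).
  branch 1 (add ~(~p5 | ((p4 & ~p2) -> (~p5 | p5)))):
    ~(~p5 | ((p4 & ~p2) -> (~p5 | p5))): α-rule — add ~~p5, ~((p4 & ~p2) -> (~p5 | p5)).
    ~((p4 & ~p2) -> (~p5 | p5)): α-rule — add (p4 & ~p2), ~(~p5 | p5).
    (p4 & ~p2): α-rule — add p4, ~p2.
    ~(~p5 | p5): α-rule — add ~~p5, ~p5.
    × closes — contains both p5 and ~p5.
  branch 2 (add ((p1 & p2) -> p3)):
    ((p1 & p2) -> p3): β-rule — branch into ~(p1 & p2)  //  p3.
      branch 2.1 (add ~(p1 & p2)):
        ~(p1 & p2): β-rule — branch into ~p1  //  ~p2.
          branch 2.1.1 (add ~p1):
            ○ open, literals {p1=0}.
          branch 2.1.2 (add ~p2):
            ○ open, literals {p2=0}.
      branch 2.2 (add p3):
        ○ open, literals {p3=1}.
1 branch closed, 3 open.
Each open branch fixes some atoms; the unmentioned ones are free. Counting distinct full assignments: branch {p1=0} (p2, p5, p3, p4, p6) contributes 32 new; branch {p2=0} (p5, p3, p4, p1, p6) contributes 16 new; branch {p3=1} (p2, p5, p4, p1, p6) contributes 8 new. Total: 56.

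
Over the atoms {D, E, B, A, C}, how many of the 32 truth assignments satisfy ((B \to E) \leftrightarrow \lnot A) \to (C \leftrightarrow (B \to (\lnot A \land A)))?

24

Initial set: {(((B \to E) \leftrightarrow \lnot A) \to (C \leftrightarrow (B \to (\lnot A \land A))))}.
(((B \to E) \leftrightarrow \lnot A) \to (C \leftrightarrow (B \to (\lnot A \land A)))): β-rule — branch into \lnot ((B \to E) \leftrightarrow \lnot A)  //  (C \leftrightarrow (B \to (\lnot A \land A))).
  branch 1 (add \lnot ((B \to E) \leftrightarrow \lnot A)):
    \lnot ((B \to E) \leftrightarrow \lnot A): β-rule — branch into (B \to E), \lnot \lnot A  //  \lnot (B \to E), \lnot A.
      branch 1.1 (add (B \to E), \lnot \lnot A):
        (B \to E): β-rule — branch into \lnot B  //  E.
          branch 1.1.1 (add \lnot B):
            ○ open, literals {A=T, B=F}.
          branch 1.1.2 (add E):
            ○ open, literals {A=T, E=T}.
      branch 1.2 (add \lnot (B \to E), \lnot A):
        \lnot (B \to E): α-rule — add B, \lnot E.
        ○ open, literals {A=F, B=T, E=F}.
  branch 2 (add (C \leftrightarrow (B \to (\lnot A \land A)))):
    (C \leftrightarrow (B \to (\lnot A \land A))): β-rule — branch into C, (B \to (\lnot A \land A))  //  \lnot C, \lnot (B \to (\lnot A \land A)).
      branch 2.1 (add C, (B \to (\lnot A \land A))):
        (B \to (\lnot A \land A)): β-rule — branch into \lnot B  //  (\lnot A \land A).
          branch 2.1.1 (add \lnot B):
            ○ open, literals {B=F, C=T}.
          branch 2.1.2 (add (\lnot A \land A)):
            (\lnot A \land A): α-rule — add \lnot A, A.
            × closes — contains both A and \lnot A.
      branch 2.2 (add \lnot C, \lnot (B \to (\lnot A \land A))):
        \lnot (B \to (\lnot A \land A)): α-rule — add B, \lnot (\lnot A \land A).
        \lnot (\lnot A \land A): β-rule — branch into \lnot \lnot A  //  \lnot A.
          branch 2.2.1 (add \lnot \lnot A):
            ○ open, literals {A=T, B=T, C=F}.
          branch 2.2.2 (add \lnot A):
            ○ open, literals {A=F, B=T, C=F}.
1 branch closed, 6 open.
Each open branch fixes some atoms; the unmentioned ones are free. Counting distinct full assignments: branch {A=T, B=F} (D, E, C) contributes 8 new; branch {A=T, E=T} (D, B, C) contributes 4 new; branch {A=F, B=T, E=F} (D, C) contributes 4 new; branch {B=F, C=T} (D, E, A) contributes 4 new; branch {A=T, B=T, C=F} (D, E) contributes 2 new; branch {A=F, B=T, C=F} (D, E) contributes 2 new. Total: 24.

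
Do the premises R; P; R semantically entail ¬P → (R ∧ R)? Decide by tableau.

Yes

Initial set: {R; P; R; ¬(¬P → (R ∧ R))}.
¬(¬P → (R ∧ R)): α-rule — add ¬P, ¬(R ∧ R).
× closes — contains both P and ¬P.
All 1 branch closes.
Every branch closed, so the premises entail the conclusion.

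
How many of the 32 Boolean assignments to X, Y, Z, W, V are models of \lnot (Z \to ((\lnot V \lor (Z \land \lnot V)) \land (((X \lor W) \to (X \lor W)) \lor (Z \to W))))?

8

Initial set: {\lnot (Z \to ((\lnot V \lor (Z \land \lnot V)) \land (((X \lor W) \to (X \lor W)) \lor (Z \to W))))}.
\lnot (Z \to ((\lnot V \lor (Z \land \lnot V)) \land (((X \lor W) \to (X \lor W)) \lor (Z \to W)))): α-rule — add Z, \lnot ((\lnot V \lor (Z \land \lnot V)) \land (((X \lor W) \to (X \lor W)) \lor (Z \to W))).
\lnot ((\lnot V \lor (Z \land \lnot V)) \land (((X \lor W) \to (X \lor W)) \lor (Z \to W))): β-rule — branch into \lnot (\lnot V \lor (Z \land \lnot V))  //  \lnot (((X \lor W) \to (X \lor W)) \lor (Z \to W)).
  branch 1 (add \lnot (\lnot V \lor (Z \land \lnot V))):
    \lnot (\lnot V \lor (Z \land \lnot V)): α-rule — add \lnot \lnot V, \lnot (Z \land \lnot V).
    \lnot (Z \land \lnot V): β-rule — branch into \lnot Z  //  \lnot \lnot V.
      branch 1.1 (add \lnot Z):
        × closes — contains both Z and \lnot Z.
      branch 1.2 (add \lnot \lnot V):
        ○ open, literals {V=T, Z=T}.
  branch 2 (add \lnot (((X \lor W) \to (X \lor W)) \lor (Z \to W))):
    \lnot (((X \lor W) \to (X \lor W)) \lor (Z \to W)): α-rule — add \lnot ((X \lor W) \to (X \lor W)), \lnot (Z \to W).
    \lnot ((X \lor W) \to (X \lor W)): α-rule — add (X \lor W), \lnot (X \lor W).
    \lnot (Z \to W): α-rule — add Z, \lnot W.
    \lnot (X \lor W): α-rule — add \lnot X, \lnot W.
    (X \lor W): β-rule — branch into X  //  W.
      branch 2.1 (add X):
        × closes — contains both X and \lnot X.
      branch 2.2 (add W):
        × closes — contains both W and \lnot W.
3 branches closed, 1 open.
Each open branch fixes some atoms; the unmentioned ones are free. Counting distinct full assignments: branch {V=T, Z=T} (X, Y, W) contributes 8 new. Total: 8.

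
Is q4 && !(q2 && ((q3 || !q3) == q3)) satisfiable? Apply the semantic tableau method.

Initial set: {(q4 && !(q2 && ((q3 || !q3) == q3)))}.
(q4 && !(q2 && ((q3 || !q3) == q3))): α-rule — add q4, !(q2 && ((q3 || !q3) == q3)).
!(q2 && ((q3 || !q3) == q3)): β-rule — branch into !q2  //  !((q3 || !q3) == q3).
  branch 1 (add !q2):
    ○ open, literals {q2=false, q4=true}.
  branch 2 (add !((q3 || !q3) == q3)):
    !((q3 || !q3) == q3): β-rule — branch into (q3 || !q3), !q3  //  !(q3 || !q3), q3.
      branch 2.1 (add (q3 || !q3), !q3):
        (q3 || !q3): β-rule — branch into q3  //  !q3.
          branch 2.1.1 (add q3):
            × closes — contains both q3 and !q3.
          branch 2.1.2 (add !q3):
            ○ open, literals {q3=false, q4=true}.
      branch 2.2 (add !(q3 || !q3), q3):
        !(q3 || !q3): α-rule — add !q3, !!q3.
        × closes — contains both q3 and !q3.
2 branches closed, 2 open.
An open branch gives a satisfying assignment: q2=false, q4=true.

Satisfiable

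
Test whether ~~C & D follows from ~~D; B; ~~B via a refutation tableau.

No

Initial set: {~~D; B; ~~B; ~(~~C & D)}.
~~D: drop double negation, giving D.
~~B: drop double negation, giving B.
~(~~C & D): β-rule — branch into ~~~C  //  ~D.
  branch 1 (add ~~~C):
    ~~~C: drop double negation, giving ~C.
    ○ open, literals {B=T, C=F, D=T}.
  branch 2 (add ~D):
    × closes — contains both D and ~D.
1 branch closed, 1 open.
An open branch gives a countermodel: B=T, C=F, D=T (unmentioned atoms arbitrary); the premises hold there but the conclusion fails.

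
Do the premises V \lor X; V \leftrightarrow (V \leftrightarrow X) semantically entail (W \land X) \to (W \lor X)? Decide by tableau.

Initial set: {T (V \lor X); T (V \leftrightarrow (V \leftrightarrow X)); F ((W \land X) \to (W \lor X))}.
F ((W \land X) \to (W \lor X)): α-rule — add T (W \land X), F (W \lor X).
T (W \land X): α-rule — add T W, T X.
F (W \lor X): α-rule — add F W, F X.
× closes — contains both W and \lnot W.
All 1 branch closes.
Every branch closed, so the premises entail the conclusion.

Yes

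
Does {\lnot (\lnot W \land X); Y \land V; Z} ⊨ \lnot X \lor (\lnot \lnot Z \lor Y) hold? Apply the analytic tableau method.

Initial set: {\lnot (\lnot W \land X); (Y \land V); Z; \lnot (\lnot X \lor (\lnot \lnot Z \lor Y))}.
(Y \land V): α-rule — add Y, V.
\lnot (\lnot X \lor (\lnot \lnot Z \lor Y)): α-rule — add \lnot \lnot X, \lnot (\lnot \lnot Z \lor Y).
\lnot (\lnot \lnot Z \lor Y): α-rule — add \lnot \lnot \lnot Z, \lnot Y.
× closes — contains both Y and \lnot Y.
All 1 branch closes.
Every branch closed, so the premises entail the conclusion.

Yes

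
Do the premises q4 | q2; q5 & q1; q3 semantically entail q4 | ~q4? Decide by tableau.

Yes

Initial set: {(q4 | q2); (q5 & q1); q3; ~(q4 | ~q4)}.
(q5 & q1): α-rule — add q5, q1.
~(q4 | ~q4): α-rule — add ~q4, ~~q4.
× closes — contains both q4 and ~q4.
All 1 branch closes.
Every branch closed, so the premises entail the conclusion.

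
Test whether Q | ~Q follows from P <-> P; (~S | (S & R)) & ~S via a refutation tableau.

Initial set: {(P <-> P); ((~S | (S & R)) & ~S); ~(Q | ~Q)}.
((~S | (S & R)) & ~S): α-rule — add (~S | (S & R)), ~S.
~(Q | ~Q): α-rule — add ~Q, ~~Q.
× closes — contains both Q and ~Q.
All 1 branch closes.
Every branch closed, so the premises entail the conclusion.

Yes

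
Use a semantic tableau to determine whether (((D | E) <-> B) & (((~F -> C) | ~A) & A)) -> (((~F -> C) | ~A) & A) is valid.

Valid

Assume the negation and expand:
Initial set: {F ((((D | E) <-> B) & (((~F -> C) | ~A) & A)) -> (((~F -> C) | ~A) & A))}.
F ((((D | E) <-> B) & (((~F -> C) | ~A) & A)) -> (((~F -> C) | ~A) & A)): α-rule — add T (((D | E) <-> B) & (((~F -> C) | ~A) & A)), F (((~F -> C) | ~A) & A).
T (((D | E) <-> B) & (((~F -> C) | ~A) & A)): α-rule — add T ((D | E) <-> B), T (((~F -> C) | ~A) & A).
T (((~F -> C) | ~A) & A): α-rule — add T ((~F -> C) | ~A), T A.
F (((~F -> C) | ~A) & A): β-rule — branch into F ((~F -> C) | ~A)  //  F A.
  branch 1 (add F ((~F -> C) | ~A)):
    F ((~F -> C) | ~A): α-rule — add F (~F -> C), F ~A.
    F (~F -> C): α-rule — add T ~F, F C.
    T ((D | E) <-> B): β-rule — branch into T (D | E), T B  //  F (D | E), F B.
      branch 1.1 (add T (D | E), T B):
        T ((~F -> C) | ~A): β-rule — branch into T (~F -> C)  //  T ~A.
          branch 1.1.1 (add T (~F -> C)):
            T (D | E): β-rule — branch into T D  //  T E.
              branch 1.1.1.1 (add T D):
                T (~F -> C): β-rule — branch into F ~F  //  T C.
                  branch 1.1.1.1.1 (add F ~F):
                    × closes — contains both F and ~F.
                  branch 1.1.1.1.2 (add T C):
                    × closes — contains both C and ~C.
              branch 1.1.1.2 (add T E):
                T (~F -> C): β-rule — branch into F ~F  //  T C.
                  branch 1.1.1.2.1 (add F ~F):
                    × closes — contains both F and ~F.
                  branch 1.1.1.2.2 (add T C):
                    × closes — contains both C and ~C.
          branch 1.1.2 (add T ~A):
            × closes — contains both A and ~A.
      branch 1.2 (add F (D | E), F B):
        F (D | E): α-rule — add F D, F E.
        T ((~F -> C) | ~A): β-rule — branch into T (~F -> C)  //  T ~A.
          branch 1.2.1 (add T (~F -> C)):
            T (~F -> C): β-rule — branch into F ~F  //  T C.
              branch 1.2.1.1 (add F ~F):
                × closes — contains both F and ~F.
              branch 1.2.1.2 (add T C):
                × closes — contains both C and ~C.
          branch 1.2.2 (add T ~A):
            × closes — contains both A and ~A.
  branch 2 (add F A):
    × closes — contains both A and ~A.
All 9 branches close.
Every branch closed, so the negation is unsatisfiable and the formula is valid.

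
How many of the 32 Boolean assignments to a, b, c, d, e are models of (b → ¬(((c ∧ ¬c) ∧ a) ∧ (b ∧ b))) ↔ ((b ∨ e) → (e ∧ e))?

24

Initial set: {((b → ¬(((c ∧ ¬c) ∧ a) ∧ (b ∧ b))) ↔ ((b ∨ e) → (e ∧ e)))}.
((b → ¬(((c ∧ ¬c) ∧ a) ∧ (b ∧ b))) ↔ ((b ∨ e) → (e ∧ e))): β-rule — branch into (b → ¬(((c ∧ ¬c) ∧ a) ∧ (b ∧ b))), ((b ∨ e) → (e ∧ e))  //  ¬(b → ¬(((c ∧ ¬c) ∧ a) ∧ (b ∧ b))), ¬((b ∨ e) → (e ∧ e)).
  branch 1 (add (b → ¬(((c ∧ ¬c) ∧ a) ∧ (b ∧ b))), ((b ∨ e) → (e ∧ e))):
    (b → ¬(((c ∧ ¬c) ∧ a) ∧ (b ∧ b))): β-rule — branch into ¬b  //  ¬(((c ∧ ¬c) ∧ a) ∧ (b ∧ b)).
      branch 1.1 (add ¬b):
        ((b ∨ e) → (e ∧ e)): β-rule — branch into ¬(b ∨ e)  //  (e ∧ e).
          branch 1.1.1 (add ¬(b ∨ e)):
            ¬(b ∨ e): α-rule — add ¬b, ¬e.
            ○ open, literals {b=false, e=false}.
          branch 1.1.2 (add (e ∧ e)):
            (e ∧ e): α-rule — add e, e.
            ○ open, literals {b=false, e=true}.
      branch 1.2 (add ¬(((c ∧ ¬c) ∧ a) ∧ (b ∧ b))):
        ((b ∨ e) → (e ∧ e)): β-rule — branch into ¬(b ∨ e)  //  (e ∧ e).
          branch 1.2.1 (add ¬(b ∨ e)):
            ¬(b ∨ e): α-rule — add ¬b, ¬e.
            ¬(((c ∧ ¬c) ∧ a) ∧ (b ∧ b)): β-rule — branch into ¬((c ∧ ¬c) ∧ a)  //  ¬(b ∧ b).
              branch 1.2.1.1 (add ¬((c ∧ ¬c) ∧ a)):
                ¬((c ∧ ¬c) ∧ a): β-rule — branch into ¬(c ∧ ¬c)  //  ¬a.
                  branch 1.2.1.1.1 (add ¬(c ∧ ¬c)):
                    ¬(c ∧ ¬c): β-rule — branch into ¬c  //  ¬¬c.
                      branch 1.2.1.1.1.1 (add ¬c):
                        ○ open, literals {b=false, c=false, e=false}.
                      branch 1.2.1.1.1.2 (add ¬¬c):
                        ○ open, literals {b=false, c=true, e=false}.
                  branch 1.2.1.1.2 (add ¬a):
                    ○ open, literals {a=false, b=false, e=false}.
              branch 1.2.1.2 (add ¬(b ∧ b)):
                ¬(b ∧ b): β-rule — branch into ¬b  //  ¬b.
                  branch 1.2.1.2.1 (add ¬b):
                    ○ open, literals {b=false, e=false}.
                  branch 1.2.1.2.2 (add ¬b):
                    ○ open, literals {b=false, e=false}.
          branch 1.2.2 (add (e ∧ e)):
            (e ∧ e): α-rule — add e, e.
            ¬(((c ∧ ¬c) ∧ a) ∧ (b ∧ b)): β-rule — branch into ¬((c ∧ ¬c) ∧ a)  //  ¬(b ∧ b).
              branch 1.2.2.1 (add ¬((c ∧ ¬c) ∧ a)):
                ¬((c ∧ ¬c) ∧ a): β-rule — branch into ¬(c ∧ ¬c)  //  ¬a.
                  branch 1.2.2.1.1 (add ¬(c ∧ ¬c)):
                    ¬(c ∧ ¬c): β-rule — branch into ¬c  //  ¬¬c.
                      branch 1.2.2.1.1.1 (add ¬c):
                        ○ open, literals {c=false, e=true}.
                      branch 1.2.2.1.1.2 (add ¬¬c):
                        ○ open, literals {c=true, e=true}.
                  branch 1.2.2.1.2 (add ¬a):
                    ○ open, literals {a=false, e=true}.
              branch 1.2.2.2 (add ¬(b ∧ b)):
                ¬(b ∧ b): β-rule — branch into ¬b  //  ¬b.
                  branch 1.2.2.2.1 (add ¬b):
                    ○ open, literals {b=false, e=true}.
                  branch 1.2.2.2.2 (add ¬b):
                    ○ open, literals {b=false, e=true}.
  branch 2 (add ¬(b → ¬(((c ∧ ¬c) ∧ a) ∧ (b ∧ b))), ¬((b ∨ e) → (e ∧ e))):
    ¬(b → ¬(((c ∧ ¬c) ∧ a) ∧ (b ∧ b))): α-rule — add b, ¬¬(((c ∧ ¬c) ∧ a) ∧ (b ∧ b)).
    ¬((b ∨ e) → (e ∧ e)): α-rule — add (b ∨ e), ¬(e ∧ e).
    ¬¬(((c ∧ ¬c) ∧ a) ∧ (b ∧ b)): α-rule — add ((c ∧ ¬c) ∧ a), (b ∧ b).
    ((c ∧ ¬c) ∧ a): α-rule — add (c ∧ ¬c), a.
    (b ∧ b): α-rule — add b, b.
    (c ∧ ¬c): α-rule — add c, ¬c.
    × closes — contains both c and ¬c.
1 branch closed, 12 open.
Each open branch fixes some atoms; the unmentioned ones are free. Counting distinct full assignments: branch {b=false, e=false} (a, c, d) contributes 8 new; branch {b=false, e=true} (a, c, d) contributes 8 new; branch {b=false, c=false, e=false} (a, d) contributes 0 new; branch {b=false, c=true, e=false} (a, d) contributes 0 new; branch {a=false, b=false, e=false} (c, d) contributes 0 new; branch {b=false, e=false} (a, c, d) contributes 0 new; branch {b=false, e=false} (a, c, d) contributes 0 new; branch {c=false, e=true} (a, b, d) contributes 4 new; branch {c=true, e=true} (a, b, d) contributes 4 new; branch {a=false, e=true} (b, c, d) contributes 0 new; branch {b=false, e=true} (a, c, d) contributes 0 new; branch {b=false, e=true} (a, c, d) contributes 0 new. Total: 24.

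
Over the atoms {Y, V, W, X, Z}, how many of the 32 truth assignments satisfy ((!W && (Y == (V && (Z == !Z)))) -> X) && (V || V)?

14

Initial set: {(((!W && (Y == (V && (Z == !Z)))) -> X) && (V || V))}.
(((!W && (Y == (V && (Z == !Z)))) -> X) && (V || V)): α-rule — add ((!W && (Y == (V && (Z == !Z)))) -> X), (V || V).
((!W && (Y == (V && (Z == !Z)))) -> X): β-rule — branch into !(!W && (Y == (V && (Z == !Z))))  //  X.
  branch 1 (add !(!W && (Y == (V && (Z == !Z))))):
    (V || V): β-rule — branch into V  //  V.
      branch 1.1 (add V):
        !(!W && (Y == (V && (Z == !Z)))): β-rule — branch into !!W  //  !(Y == (V && (Z == !Z))).
          branch 1.1.1 (add !!W):
            ○ open, literals {V=T, W=T}.
          branch 1.1.2 (add !(Y == (V && (Z == !Z)))):
            !(Y == (V && (Z == !Z))): β-rule — branch into Y, !(V && (Z == !Z))  //  !Y, (V && (Z == !Z)).
              branch 1.1.2.1 (add Y, !(V && (Z == !Z))):
                !(V && (Z == !Z)): β-rule — branch into !V  //  !(Z == !Z).
                  branch 1.1.2.1.1 (add !V):
                    × closes — contains both V and !V.
                  branch 1.1.2.1.2 (add !(Z == !Z)):
                    !(Z == !Z): β-rule — branch into Z, !!Z  //  !Z, !Z.
                      branch 1.1.2.1.2.1 (add Z, !!Z):
                        ○ open, literals {V=T, Y=T, Z=T}.
                      branch 1.1.2.1.2.2 (add !Z, !Z):
                        ○ open, literals {V=T, Y=T, Z=F}.
              branch 1.1.2.2 (add !Y, (V && (Z == !Z))):
                (V && (Z == !Z)): α-rule — add V, (Z == !Z).
                (Z == !Z): β-rule — branch into Z, !Z  //  !Z, !!Z.
                  branch 1.1.2.2.1 (add Z, !Z):
                    × closes — contains both Z and !Z.
                  branch 1.1.2.2.2 (add !Z, !!Z):
                    × closes — contains both Z and !Z.
      branch 1.2 (add V):
        !(!W && (Y == (V && (Z == !Z)))): β-rule — branch into !!W  //  !(Y == (V && (Z == !Z))).
          branch 1.2.1 (add !!W):
            ○ open, literals {V=T, W=T}.
          branch 1.2.2 (add !(Y == (V && (Z == !Z)))):
            !(Y == (V && (Z == !Z))): β-rule — branch into Y, !(V && (Z == !Z))  //  !Y, (V && (Z == !Z)).
              branch 1.2.2.1 (add Y, !(V && (Z == !Z))):
                !(V && (Z == !Z)): β-rule — branch into !V  //  !(Z == !Z).
                  branch 1.2.2.1.1 (add !V):
                    × closes — contains both V and !V.
                  branch 1.2.2.1.2 (add !(Z == !Z)):
                    !(Z == !Z): β-rule — branch into Z, !!Z  //  !Z, !Z.
                      branch 1.2.2.1.2.1 (add Z, !!Z):
                        ○ open, literals {V=T, Y=T, Z=T}.
                      branch 1.2.2.1.2.2 (add !Z, !Z):
                        ○ open, literals {V=T, Y=T, Z=F}.
              branch 1.2.2.2 (add !Y, (V && (Z == !Z))):
                (V && (Z == !Z)): α-rule — add V, (Z == !Z).
                (Z == !Z): β-rule — branch into Z, !Z  //  !Z, !!Z.
                  branch 1.2.2.2.1 (add Z, !Z):
                    × closes — contains both Z and !Z.
                  branch 1.2.2.2.2 (add !Z, !!Z):
                    × closes — contains both Z and !Z.
  branch 2 (add X):
    (V || V): β-rule — branch into V  //  V.
      branch 2.1 (add V):
        ○ open, literals {V=T, X=T}.
      branch 2.2 (add V):
        ○ open, literals {V=T, X=T}.
6 branches closed, 8 open.
Each open branch fixes some atoms; the unmentioned ones are free. Counting distinct full assignments: branch {V=T, W=T} (Y, X, Z) contributes 8 new; branch {V=T, Y=T, Z=T} (W, X) contributes 2 new; branch {V=T, Y=T, Z=F} (W, X) contributes 2 new; branch {V=T, W=T} (Y, X, Z) contributes 0 new; branch {V=T, Y=T, Z=T} (W, X) contributes 0 new; branch {V=T, Y=T, Z=F} (W, X) contributes 0 new; branch {V=T, X=T} (Y, W, Z) contributes 2 new; branch {V=T, X=T} (Y, W, Z) contributes 0 new. Total: 14.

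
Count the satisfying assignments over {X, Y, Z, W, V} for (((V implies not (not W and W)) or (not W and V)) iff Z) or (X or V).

Initial set: {T ((((V implies not (not W and W)) or (not W and V)) iff Z) or (X or V))}.
T ((((V implies not (not W and W)) or (not W and V)) iff Z) or (X or V)): β-rule — branch into T (((V implies not (not W and W)) or (not W and V)) iff Z)  //  T (X or V).
  branch 1 (add T (((V implies not (not W and W)) or (not W and V)) iff Z)):
    T (((V implies not (not W and W)) or (not W and V)) iff Z): β-rule — branch into T ((V implies not (not W and W)) or (not W and V)), T Z  //  F ((V implies not (not W and W)) or (not W and V)), F Z.
      branch 1.1 (add T ((V implies not (not W and W)) or (not W and V)), T Z):
        T ((V implies not (not W and W)) or (not W and V)): β-rule — branch into T (V implies not (not W and W))  //  T (not W and V).
          branch 1.1.1 (add T (V implies not (not W and W))):
            T (V implies not (not W and W)): β-rule — branch into F V  //  T not (not W and W).
              branch 1.1.1.1 (add F V):
                ○ open, literals {V=false, Z=true}.
              branch 1.1.1.2 (add T not (not W and W)):
                T not (not W and W): β-rule — branch into F not W  //  F W.
                  branch 1.1.1.2.1 (add F not W):
                    ○ open, literals {W=true, Z=true}.
                  branch 1.1.1.2.2 (add F W):
                    ○ open, literals {W=false, Z=true}.
          branch 1.1.2 (add T (not W and V)):
            T (not W and V): α-rule — add T not W, T V.
            ○ open, literals {V=true, W=false, Z=true}.
      branch 1.2 (add F ((V implies not (not W and W)) or (not W and V)), F Z):
        F ((V implies not (not W and W)) or (not W and V)): α-rule — add F (V implies not (not W and W)), F (not W and V).
        F (V implies not (not W and W)): α-rule — add T V, F not (not W and W).
        F not (not W and W): α-rule — add T not W, T W.
        × closes — contains both W and not W.
  branch 2 (add T (X or V)):
    T (X or V): β-rule — branch into T X  //  T V.
      branch 2.1 (add T X):
        ○ open, literals {X=true}.
      branch 2.2 (add T V):
        ○ open, literals {V=true}.
1 branch closed, 6 open.
Each open branch fixes some atoms; the unmentioned ones are free. Counting distinct full assignments: branch {V=false, Z=true} (X, Y, W) contributes 8 new; branch {W=true, Z=true} (X, Y, V) contributes 4 new; branch {W=false, Z=true} (X, Y, V) contributes 4 new; branch {V=true, W=false, Z=true} (X, Y) contributes 0 new; branch {X=true} (Y, Z, W, V) contributes 8 new; branch {V=true} (X, Y, Z, W) contributes 4 new. Total: 28.

28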